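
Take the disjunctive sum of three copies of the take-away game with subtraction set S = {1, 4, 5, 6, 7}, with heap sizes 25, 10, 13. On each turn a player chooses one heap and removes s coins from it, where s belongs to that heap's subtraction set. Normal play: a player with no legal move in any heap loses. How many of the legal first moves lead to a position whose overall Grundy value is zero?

4

All heaps use S = {1, 4, 5, 6, 7}:
G(0) = 0
G(1) = mex{0} = 1
G(2) = mex{1} = 0
G(3) = mex{0} = 1
G(4) = mex{1,0} = 2
G(5) = mex{2,1,0} = 3
G(6) = mex{3,0,1,0} = 2
G(7) = mex{2,1,0,1,0} = 3
G(8) = mex{3,2,1,0,1} = 4
G(9) = mex{4,3,2,1,0} = 5
G(10) = mex{5,2,3,2,1} = 0
G(11) = mex{0,3,2,3,2} = 1
G(12) = mex{1,4,3,2,3} = 0
G(13) = mex{0,5,4,3,2} = 1
G(14) = mex{1,0,5,4,3} = 2
G(15) = mex{2,1,0,5,4} = 3
G(16) = mex{3,0,1,0,5} = 2
G(17) = mex{2,1,0,1,0} = 3
G(18) = mex{3,2,1,0,1} = 4
G(19) = mex{4,3,2,1,0} = 5
G(20) = mex{5,2,3,2,1} = 0
G(21) = mex{0,3,2,3,2} = 1
G(22) = mex{1,4,3,2,3} = 0
G(23) = mex{0,5,4,3,2} = 1
G(24) = mex{1,0,5,4,3} = 2
G(25) = mex{2,1,0,5,4} = 3
Heap A: G(25) = 3.
Heap B: G(10) = 0.
Heap C: G(13) = 1.
Combined Grundy value = 3 ⊕ 0 ⊕ 1 = 2.
A winning move leaves total XOR = 0, i.e. changes one component's Grundy value g to g ⊕ X where X is the current total.
Heap A: need g' = 3⊕2 = 1. Options: 25−1→G=2, 25−4→G=1, 25−5→G=0, 25−6→G=5, 25−7→G=4. Hits: 1.
Heap B: need g' = 0⊕2 = 2. Options: 10−1→G=5, 10−4→G=2, 10−5→G=3, 10−6→G=2, 10−7→G=1. Hits: 2.
Heap C: need g' = 1⊕2 = 3. Options: 13−1→G=0, 13−4→G=5, 13−5→G=4, 13−6→G=3, 13−7→G=2. Hits: 1.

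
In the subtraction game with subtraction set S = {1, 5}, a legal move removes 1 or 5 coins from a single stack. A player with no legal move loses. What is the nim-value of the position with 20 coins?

0

G(0) = 0
G(1) = mex{0} = 1
G(2) = mex{1} = 0
G(3) = mex{0} = 1
G(4) = mex{1} = 0
G(5) = mex{0,0} = 1
G(6) = mex{1,1} = 0
G(7) = mex{0,0} = 1
G(8) = mex{1,1} = 0
G(9) = mex{0,0} = 1
G(10) = mex{1,1} = 0
G(11) = mex{0,0} = 1
G(12) = mex{1,1} = 0
G(13) = mex{0,0} = 1
G(14) = mex{1,1} = 0
G(15) = mex{0,0} = 1
G(16) = mex{1,1} = 0
G(17) = mex{0,0} = 1
G(18) = mex{1,1} = 0
G(19) = mex{0,0} = 1
G(20) = mex{1,1} = 0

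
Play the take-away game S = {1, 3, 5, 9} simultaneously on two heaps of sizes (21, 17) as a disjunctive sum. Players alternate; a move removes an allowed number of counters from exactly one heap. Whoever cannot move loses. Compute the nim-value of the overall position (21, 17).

All heaps use S = {1, 3, 5, 9}:
n :  0  1  2  3  4  5  6  7  8  9 10 11 12 13 14 15 16 17 18 19 20 21
G :  0  1  0  1  0  1  0  1  0  1  0  1  0  1  0  1  0  1  0  1  0  1
Heap A: G(21) = 1.
Heap B: G(17) = 1.
Combined Grundy value = 1 ⊕ 1 = 0.

0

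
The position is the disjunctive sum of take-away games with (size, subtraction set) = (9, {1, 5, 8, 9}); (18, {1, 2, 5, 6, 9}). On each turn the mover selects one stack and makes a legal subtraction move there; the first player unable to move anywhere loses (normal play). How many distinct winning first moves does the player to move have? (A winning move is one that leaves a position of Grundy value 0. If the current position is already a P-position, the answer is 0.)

Stack A, S = {1, 5, 8, 9}:
G(0) = 0
G(1) = mex{0} = 1
G(2) = mex{1} = 0
G(3) = mex{0} = 1
G(4) = mex{1} = 0
G(5) = mex{0,0} = 1
G(6) = mex{1,1} = 0
G(7) = mex{0,0} = 1
G(8) = mex{1,1,0} = 2
G(9) = mex{2,0,1,0} = 3
G_A(9) = 3.
Stack B, S = {1, 2, 5, 6, 9}:
n :  0  1  2  3  4  5  6  7  8  9 10 11 12 13 14 15 16 17 18
G :  0  1  2  0  1  2  3  0  1  2  0  1  2  3  0  1  2  0  1
G_B(18) = 1.
Combined Grundy value = 3 ⊕ 1 = 2.
A winning move leaves total XOR = 0, i.e. changes one component's Grundy value g to g ⊕ X where X is the current total.
Stack A: need g' = 3⊕2 = 1. Options: 9−1→G=2, 9−5→G=0, 9−8→G=1, 9−9→G=0. Hits: 1.
Stack B: need g' = 1⊕2 = 3. Options: 18−1→G=0, 18−2→G=2, 18−5→G=3, 18−6→G=2, 18−9→G=2. Hits: 1.

2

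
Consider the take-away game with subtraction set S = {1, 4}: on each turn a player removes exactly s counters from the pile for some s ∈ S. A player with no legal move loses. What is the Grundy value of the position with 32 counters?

n :  0  1  2  3  4  5  6  7  8  9 10 11 12 13 14 15 16 17 18 19 20 21 22 23 24 25 26 27 28 29 30 31 32
G :  0  1  0  1  2  0  1  0  1  2  0  1  0  1  2  0  1  0  1  2  0  1  0  1  2  0  1  0  1  2  0  1  0

0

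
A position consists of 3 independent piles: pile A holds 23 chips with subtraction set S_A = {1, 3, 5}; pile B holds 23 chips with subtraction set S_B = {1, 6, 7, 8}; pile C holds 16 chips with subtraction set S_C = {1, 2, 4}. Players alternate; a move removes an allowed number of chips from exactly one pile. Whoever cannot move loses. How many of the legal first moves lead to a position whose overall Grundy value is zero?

Pile A, S = {1, 3, 5}:
n :  0  1  2  3  4  5  6  7  8  9 10 11 12 13 14 15 16 17 18 19 20 21 22 23
G :  0  1  0  1  0  1  0  1  0  1  0  1  0  1  0  1  0  1  0  1  0  1  0  1
G_A(23) = 1.
Pile B, S = {1, 6, 7, 8}:
n :  0  1  2  3  4  5  6  7  8  9 10 11 12 13 14 15 16 17 18 19 20 21 22 23
G :  0  1  0  1  0  1  2  3  2  3  2  3  4  0  1  0  1  0  1  2  3  2  3  2
G_B(23) = 2.
Pile C, S = {1, 2, 4}:
n :  0  1  2  3  4  5  6  7  8  9 10 11 12 13 14 15 16
G :  0  1  2  0  1  2  0  1  2  0  1  2  0  1  2  0  1
G_C(16) = 1.
Combined Grundy value = 1 ⊕ 2 ⊕ 1 = 2.
A winning move leaves total XOR = 0, i.e. changes one component's Grundy value g to g ⊕ X where X is the current total.
Pile A: need g' = 1⊕2 = 3. Options: 23−1→G=0, 23−3→G=0, 23−5→G=0. Hits: 0.
Pile B: need g' = 2⊕2 = 0. Options: 23−1→G=3, 23−6→G=0, 23−7→G=1, 23−8→G=0. Hits: 2.
Pile C: need g' = 1⊕2 = 3. Options: 16−1→G=0, 16−2→G=2, 16−4→G=0. Hits: 0.

2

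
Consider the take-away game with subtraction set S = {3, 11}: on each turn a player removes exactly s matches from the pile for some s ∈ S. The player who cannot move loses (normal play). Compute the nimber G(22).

G(0) = 0
G(1) = mex{} = 0
G(2) = mex{} = 0
G(3) = mex{0} = 1
G(4) = mex{0} = 1
G(5) = mex{0} = 1
G(6) = mex{1} = 0
G(7) = mex{1} = 0
G(8) = mex{1} = 0
G(9) = mex{0} = 1
G(10) = mex{0} = 1
G(11) = mex{0,0} = 1
G(12) = mex{1,0} = 2
G(13) = mex{1,0} = 2
G(14) = mex{1,1} = 0
G(15) = mex{2,1} = 0
G(16) = mex{2,1} = 0
G(17) = mex{0,0} = 1
G(18) = mex{0,0} = 1
G(19) = mex{0,0} = 1
G(20) = mex{1,1} = 0
G(21) = mex{1,1} = 0
G(22) = mex{1,1} = 0

0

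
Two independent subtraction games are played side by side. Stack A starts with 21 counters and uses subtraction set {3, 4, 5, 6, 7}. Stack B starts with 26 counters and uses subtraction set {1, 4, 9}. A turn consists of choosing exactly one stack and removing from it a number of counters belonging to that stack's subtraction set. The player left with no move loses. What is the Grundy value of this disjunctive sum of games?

1

Stack A, S = {3, 4, 5, 6, 7}:
n :  0  1  2  3  4  5  6  7  8  9 10 11 12 13 14 15 16 17 18 19 20 21
G :  0  0  0  1  1  1  2  2  2  3  0  0  0  1  1  1  2  2  2  3  0  0
G_A(21) = 0.
Stack B, S = {1, 4, 9}:
n :  0  1  2  3  4  5  6  7  8  9 10 11 12 13 14 15 16 17 18 19 20 21 22 23 24 25 26
G :  0  1  0  1  2  0  1  0  1  2  0  1  0  1  2  0  1  0  1  2  0  1  0  1  2  0  1
G_B(26) = 1.
Combined Grundy value = 0 ⊕ 1 = 1.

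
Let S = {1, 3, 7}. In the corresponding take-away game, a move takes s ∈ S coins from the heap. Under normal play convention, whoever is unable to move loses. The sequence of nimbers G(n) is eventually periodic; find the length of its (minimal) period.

n :  0  1  2  3  4  5  6  7  8  9 10 11 12 13 14
G :  0  1  0  1  0  1  0  1  0  1  0  1  0  1  0
G(n+2) = G(n) holds for n = 0,…,6 (a full window of length max(S) = 7), so the sequence is purely periodic with period 2.

2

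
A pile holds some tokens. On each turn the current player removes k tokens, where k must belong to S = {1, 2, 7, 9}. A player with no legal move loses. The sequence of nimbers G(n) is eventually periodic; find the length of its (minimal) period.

n :  0  1  2  3  4  5  6  7  8  9 10 11 12 13 14 15 16 17 18 19 20 21 22 23
G :  0  1  2  0  1  2  0  1  2  3  4  0  1  2  0  1  2  0  1  2  3  4  0  1
G(n+11) = G(n) holds for n = 0,…,8 (a full window of length max(S) = 9), so the sequence is purely periodic with period 11.

11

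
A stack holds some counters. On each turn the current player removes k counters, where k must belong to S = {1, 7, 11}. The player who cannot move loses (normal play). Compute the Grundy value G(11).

1

G(0) = 0
G(1) = mex{0} = 1
G(2) = mex{1} = 0
G(3) = mex{0} = 1
G(4) = mex{1} = 0
G(5) = mex{0} = 1
G(6) = mex{1} = 0
G(7) = mex{0,0} = 1
G(8) = mex{1,1} = 0
G(9) = mex{0,0} = 1
G(10) = mex{1,1} = 0
G(11) = mex{0,0,0} = 1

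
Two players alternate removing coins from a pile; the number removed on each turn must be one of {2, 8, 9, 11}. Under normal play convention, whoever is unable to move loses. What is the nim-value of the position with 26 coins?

G(0) = 0
G(1) = mex{} = 0
G(2) = mex{0} = 1
G(3) = mex{0} = 1
G(4) = mex{1} = 0
G(5) = mex{1} = 0
G(6) = mex{0} = 1
G(7) = mex{0} = 1
G(8) = mex{1,0} = 2
G(9) = mex{1,0,0} = 2
G(10) = mex{2,1,0} = 3
G(11) = mex{2,1,1,0} = 3
G(12) = mex{3,0,1,0} = 2
G(13) = mex{3,0,0,1} = 2
G(14) = mex{2,1,0,1} = 3
G(15) = mex{2,1,1,0} = 3
G(16) = mex{3,2,1,0} = 4
G(17) = mex{3,2,2,1} = 0
G(18) = mex{4,3,2,1} = 0
G(19) = mex{0,3,3,2} = 1
G(20) = mex{0,2,3,2} = 1
G(21) = mex{1,2,2,3} = 0
G(22) = mex{1,3,2,3} = 0
G(23) = mex{0,3,3,2} = 1
G(24) = mex{0,4,3,2} = 1
G(25) = mex{1,0,4,3} = 2
G(26) = mex{1,0,0,3} = 2

2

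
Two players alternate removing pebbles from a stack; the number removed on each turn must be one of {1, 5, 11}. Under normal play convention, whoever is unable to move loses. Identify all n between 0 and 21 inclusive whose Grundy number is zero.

0, 2, 4, 6, 8, 10, 12, 14, 16, 18, 20

n :  0  1  2  3  4  5  6  7  8  9 10 11 12 13 14 15 16 17 18 19 20 21
G :  0  1  0  1  0  1  0  1  0  1  0  1  0  1  0  1  0  1  0  1  0  1
P-positions are exactly the n with G(n) = 0.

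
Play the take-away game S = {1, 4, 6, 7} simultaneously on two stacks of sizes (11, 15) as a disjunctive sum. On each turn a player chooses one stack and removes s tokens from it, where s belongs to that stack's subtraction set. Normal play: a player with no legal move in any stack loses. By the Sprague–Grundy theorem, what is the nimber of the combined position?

1

All stacks use S = {1, 4, 6, 7}:
n :  0  1  2  3  4  5  6  7  8  9 10 11 12 13 14 15
G :  0  1  0  1  2  0  1  2  3  2  0  1  2  0  1  0
Stack A: G(11) = 1.
Stack B: G(15) = 0.
Combined Grundy value = 1 ⊕ 0 = 1.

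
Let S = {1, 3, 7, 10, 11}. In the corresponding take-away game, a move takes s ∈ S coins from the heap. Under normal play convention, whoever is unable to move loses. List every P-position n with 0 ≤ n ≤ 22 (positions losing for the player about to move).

n :  0  1  2  3  4  5  6  7  8  9 10 11 12 13 14 15 16 17 18 19 20 21 22
G :  0  1  0  1  0  1  0  1  0  1  2  3  2  3  2  3  2  3  2  3  0  1  0
P-positions are exactly the n with G(n) = 0.

0, 2, 4, 6, 8, 20, 22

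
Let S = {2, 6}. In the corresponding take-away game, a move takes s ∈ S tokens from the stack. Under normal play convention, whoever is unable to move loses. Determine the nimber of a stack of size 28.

0

G(0) = 0
G(1) = mex{} = 0
G(2) = mex{0} = 1
G(3) = mex{0} = 1
G(4) = mex{1} = 0
G(5) = mex{1} = 0
G(6) = mex{0,0} = 1
G(7) = mex{0,0} = 1
G(8) = mex{1,1} = 0
G(9) = mex{1,1} = 0
G(10) = mex{0,0} = 1
G(11) = mex{0,0} = 1
G(12) = mex{1,1} = 0
G(13) = mex{1,1} = 0
G(14) = mex{0,0} = 1
G(15) = mex{0,0} = 1
G(16) = mex{1,1} = 0
G(17) = mex{1,1} = 0
G(18) = mex{0,0} = 1
G(19) = mex{0,0} = 1
G(20) = mex{1,1} = 0
G(21) = mex{1,1} = 0
G(22) = mex{0,0} = 1
G(23) = mex{0,0} = 1
G(24) = mex{1,1} = 0
G(25) = mex{1,1} = 0
G(26) = mex{0,0} = 1
G(27) = mex{0,0} = 1
G(28) = mex{1,1} = 0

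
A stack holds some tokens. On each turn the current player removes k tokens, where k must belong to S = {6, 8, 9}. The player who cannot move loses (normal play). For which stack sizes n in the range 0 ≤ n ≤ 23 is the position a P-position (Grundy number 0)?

n :  0  1  2  3  4  5  6  7  8  9 10 11 12 13 14 15 16 17 18 19 20 21 22 23
G :  0  0  0  0  0  0  1  1  1  1  1  1  2  2  2  0  0  0  0  0  0  1  1  1
P-positions are exactly the n with G(n) = 0.

0, 1, 2, 3, 4, 5, 15, 16, 17, 18, 19, 20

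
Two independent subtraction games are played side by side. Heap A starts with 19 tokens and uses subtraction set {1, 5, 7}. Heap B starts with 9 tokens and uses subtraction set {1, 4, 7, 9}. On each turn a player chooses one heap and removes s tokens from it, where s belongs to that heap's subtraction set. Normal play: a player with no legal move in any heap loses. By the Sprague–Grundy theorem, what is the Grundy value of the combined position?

Heap A, S = {1, 5, 7}:
n :  0  1  2  3  4  5  6  7  8  9 10 11 12 13 14 15 16 17 18 19
G :  0  1  0  1  0  1  0  1  0  1  0  1  0  1  0  1  0  1  0  1
G_A(19) = 1.
Heap B, S = {1, 4, 7, 9}:
G(0) = 0
G(1) = mex{0} = 1
G(2) = mex{1} = 0
G(3) = mex{0} = 1
G(4) = mex{1,0} = 2
G(5) = mex{2,1} = 0
G(6) = mex{0,0} = 1
G(7) = mex{1,1,0} = 2
G(8) = mex{2,2,1} = 0
G(9) = mex{0,0,0,0} = 1
G_B(9) = 1.
Combined Grundy value = 1 ⊕ 1 = 0.

0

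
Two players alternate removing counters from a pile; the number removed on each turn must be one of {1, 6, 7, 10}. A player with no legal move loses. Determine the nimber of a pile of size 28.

n :  0  1  2  3  4  5  6  7  8  9 10 11 12 13 14 15 16 17 18 19 20 21 22 23 24 25 26 27 28
G :  0  1  0  1  0  1  2  3  2  3  2  3  4  0  1  0  1  0  1  2  3  2  3  2  3  4  0  1  0

0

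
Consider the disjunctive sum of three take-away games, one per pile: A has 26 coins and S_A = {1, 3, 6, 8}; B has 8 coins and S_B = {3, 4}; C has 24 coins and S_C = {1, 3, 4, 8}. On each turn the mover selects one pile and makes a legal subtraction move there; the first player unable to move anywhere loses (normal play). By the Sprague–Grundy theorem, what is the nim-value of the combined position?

3

Pile A, S = {1, 3, 6, 8}:
G(0) = 0
G(1) = mex{0} = 1
G(2) = mex{1} = 0
G(3) = mex{0,0} = 1
G(4) = mex{1,1} = 0
G(5) = mex{0,0} = 1
G(6) = mex{1,1,0} = 2
G(7) = mex{2,0,1} = 3
G(8) = mex{3,1,0,0} = 2
G(9) = mex{2,2,1,1} = 0
G(10) = mex{0,3,0,0} = 1
G(11) = mex{1,2,1,1} = 0
G(12) = mex{0,0,2,0} = 1
G(13) = mex{1,1,3,1} = 0
G(14) = mex{0,0,2,2} = 1
G(15) = mex{1,1,0,3} = 2
G(16) = mex{2,0,1,2} = 3
G(17) = mex{3,1,0,0} = 2
G(18) = mex{2,2,1,1} = 0
G(19) = mex{0,3,0,0} = 1
G(20) = mex{1,2,1,1} = 0
G(21) = mex{0,0,2,0} = 1
G(22) = mex{1,1,3,1} = 0
G(23) = mex{0,0,2,2} = 1
G(24) = mex{1,1,0,3} = 2
G(25) = mex{2,0,1,2} = 3
G(26) = mex{3,1,0,0} = 2
G_A(26) = 2.
Pile B, S = {3, 4}:
n : 0 1 2 3 4 5 6 7 8
G : 0 0 0 1 1 1 2 0 0
G_B(8) = 0.
Pile C, S = {1, 3, 4, 8}:
G(0) = 0
G(1) = mex{0} = 1
G(2) = mex{1} = 0
G(3) = mex{0,0} = 1
G(4) = mex{1,1,0} = 2
G(5) = mex{2,0,1} = 3
G(6) = mex{3,1,0} = 2
G(7) = mex{2,2,1} = 0
G(8) = mex{0,3,2,0} = 1
G(9) = mex{1,2,3,1} = 0
G(10) = mex{0,0,2,0} = 1
G(11) = mex{1,1,0,1} = 2
G(12) = mex{2,0,1,2} = 3
G(13) = mex{3,1,0,3} = 2
G(14) = mex{2,2,1,2} = 0
G(15) = mex{0,3,2,0} = 1
G(16) = mex{1,2,3,1} = 0
G(17) = mex{0,0,2,0} = 1
G(18) = mex{1,1,0,1} = 2
G(19) = mex{2,0,1,2} = 3
G(20) = mex{3,1,0,3} = 2
G(21) = mex{2,2,1,2} = 0
G(22) = mex{0,3,2,0} = 1
G(23) = mex{1,2,3,1} = 0
G(24) = mex{0,0,2,0} = 1
G_C(24) = 1.
Combined Grundy value = 2 ⊕ 0 ⊕ 1 = 3.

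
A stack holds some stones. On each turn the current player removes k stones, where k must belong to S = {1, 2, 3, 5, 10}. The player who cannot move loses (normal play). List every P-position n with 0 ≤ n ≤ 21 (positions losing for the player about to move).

G(0) = 0
G(1) = mex{0} = 1
G(2) = mex{1,0} = 2
G(3) = mex{2,1,0} = 3
G(4) = mex{3,2,1} = 0
G(5) = mex{0,3,2,0} = 1
G(6) = mex{1,0,3,1} = 2
G(7) = mex{2,1,0,2} = 3
G(8) = mex{3,2,1,3} = 0
G(9) = mex{0,3,2,0} = 1
G(10) = mex{1,0,3,1,0} = 2
G(11) = mex{2,1,0,2,1} = 3
G(12) = mex{3,2,1,3,2} = 0
G(13) = mex{0,3,2,0,3} = 1
G(14) = mex{1,0,3,1,0} = 2
G(15) = mex{2,1,0,2,1} = 3
G(16) = mex{3,2,1,3,2} = 0
G(17) = mex{0,3,2,0,3} = 1
G(18) = mex{1,0,3,1,0} = 2
G(19) = mex{2,1,0,2,1} = 3
G(20) = mex{3,2,1,3,2} = 0
G(21) = mex{0,3,2,0,3} = 1
P-positions are exactly the n with G(n) = 0.

0, 4, 8, 12, 16, 20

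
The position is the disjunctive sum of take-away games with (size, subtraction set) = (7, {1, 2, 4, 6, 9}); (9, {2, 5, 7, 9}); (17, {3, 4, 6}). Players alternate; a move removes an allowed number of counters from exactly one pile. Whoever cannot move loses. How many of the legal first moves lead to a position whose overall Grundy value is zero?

1

Pile A, S = {1, 2, 4, 6, 9}:
G(0) = 0
G(1) = mex{0} = 1
G(2) = mex{1,0} = 2
G(3) = mex{2,1} = 0
G(4) = mex{0,2,0} = 1
G(5) = mex{1,0,1} = 2
G(6) = mex{2,1,2,0} = 3
G(7) = mex{3,2,0,1} = 4
G_A(7) = 4.
Pile B, S = {2, 5, 7, 9}:
n : 0 1 2 3 4 5 6 7 8 9
G : 0 0 1 1 0 2 1 3 2 2
G_B(9) = 2.
Pile C, S = {3, 4, 6}:
n :  0  1  2  3  4  5  6  7  8  9 10 11 12 13 14 15 16 17
G :  0  0  0  1  1  1  2  2  2  0  0  0  1  1  1  2  2  2
G_C(17) = 2.
Combined Grundy value = 4 ⊕ 2 ⊕ 2 = 4.
A winning move leaves total XOR = 0, i.e. changes one component's Grundy value g to g ⊕ X where X is the current total.
Pile A: need g' = 4⊕4 = 0. Options: 7−1→G=3, 7−2→G=2, 7−4→G=0, 7−6→G=1. Hits: 1.
Pile B: need g' = 2⊕4 = 6. Options: 9−2→G=3, 9−5→G=0, 9−7→G=1, 9−9→G=0. Hits: 0.
Pile C: need g' = 2⊕4 = 6. Options: 17−3→G=1, 17−4→G=1, 17−6→G=0. Hits: 0.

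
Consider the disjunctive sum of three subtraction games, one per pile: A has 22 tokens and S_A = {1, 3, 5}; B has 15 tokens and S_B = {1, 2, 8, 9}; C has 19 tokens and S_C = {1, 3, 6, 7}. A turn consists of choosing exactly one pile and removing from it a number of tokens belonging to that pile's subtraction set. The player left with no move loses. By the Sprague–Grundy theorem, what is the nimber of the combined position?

1

Pile A, S = {1, 3, 5}:
n :  0  1  2  3  4  5  6  7  8  9 10 11 12 13 14 15 16 17 18 19 20 21 22
G :  0  1  0  1  0  1  0  1  0  1  0  1  0  1  0  1  0  1  0  1  0  1  0
G_A(22) = 0.
Pile B, S = {1, 2, 8, 9}:
G(0) = 0
G(1) = mex{0} = 1
G(2) = mex{1,0} = 2
G(3) = mex{2,1} = 0
G(4) = mex{0,2} = 1
G(5) = mex{1,0} = 2
G(6) = mex{2,1} = 0
G(7) = mex{0,2} = 1
G(8) = mex{1,0,0} = 2
G(9) = mex{2,1,1,0} = 3
G(10) = mex{3,2,2,1} = 0
G(11) = mex{0,3,0,2} = 1
G(12) = mex{1,0,1,0} = 2
G(13) = mex{2,1,2,1} = 0
G(14) = mex{0,2,0,2} = 1
G(15) = mex{1,0,1,0} = 2
G_B(15) = 2.
Pile C, S = {1, 3, 6, 7}:
G(0) = 0
G(1) = mex{0} = 1
G(2) = mex{1} = 0
G(3) = mex{0,0} = 1
G(4) = mex{1,1} = 0
G(5) = mex{0,0} = 1
G(6) = mex{1,1,0} = 2
G(7) = mex{2,0,1,0} = 3
G(8) = mex{3,1,0,1} = 2
G(9) = mex{2,2,1,0} = 3
G(10) = mex{3,3,0,1} = 2
G(11) = mex{2,2,1,0} = 3
G(12) = mex{3,3,2,1} = 0
G(13) = mex{0,2,3,2} = 1
G(14) = mex{1,3,2,3} = 0
G(15) = mex{0,0,3,2} = 1
G(16) = mex{1,1,2,3} = 0
G(17) = mex{0,0,3,2} = 1
G(18) = mex{1,1,0,3} = 2
G(19) = mex{2,0,1,0} = 3
G_C(19) = 3.
Combined Grundy value = 0 ⊕ 2 ⊕ 3 = 1.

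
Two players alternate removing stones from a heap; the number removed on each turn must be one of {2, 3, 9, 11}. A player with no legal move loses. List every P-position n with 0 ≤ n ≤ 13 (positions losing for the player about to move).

0, 1, 5, 6, 13

n :  0  1  2  3  4  5  6  7  8  9 10 11 12 13
G :  0  0  1  1  2  0  0  1  1  2  2  3  3  0
P-positions are exactly the n with G(n) = 0.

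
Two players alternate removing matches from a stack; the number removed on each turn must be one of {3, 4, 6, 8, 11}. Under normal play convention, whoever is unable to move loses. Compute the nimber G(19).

n :  0  1  2  3  4  5  6  7  8  9 10 11 12 13 14 15 16 17 18 19
G :  0  0  0  1  1  1  2  2  2  3  3  3  4  4  0  0  0  1  1  1

1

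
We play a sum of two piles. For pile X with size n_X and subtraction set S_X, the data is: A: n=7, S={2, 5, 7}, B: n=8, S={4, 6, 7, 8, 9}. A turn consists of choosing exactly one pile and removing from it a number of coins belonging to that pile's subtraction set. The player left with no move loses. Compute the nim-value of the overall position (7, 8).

1

Pile A, S = {2, 5, 7}:
G(0) = 0
G(1) = mex{} = 0
G(2) = mex{0} = 1
G(3) = mex{0} = 1
G(4) = mex{1} = 0
G(5) = mex{1,0} = 2
G(6) = mex{0,0} = 1
G(7) = mex{2,1,0} = 3
G_A(7) = 3.
Pile B, S = {4, 6, 7, 8, 9}:
n : 0 1 2 3 4 5 6 7 8
G : 0 0 0 0 1 1 1 1 2
G_B(8) = 2.
Combined Grundy value = 3 ⊕ 2 = 1.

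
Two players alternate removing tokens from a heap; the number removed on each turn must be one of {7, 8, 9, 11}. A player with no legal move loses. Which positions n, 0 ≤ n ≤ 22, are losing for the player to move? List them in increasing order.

0, 1, 2, 3, 4, 5, 6, 18, 19, 20, 21, 22

n :  0  1  2  3  4  5  6  7  8  9 10 11 12 13 14 15 16 17 18 19 20 21 22
G :  0  0  0  0  0  0  0  1  1  1  1  1  1  1  2  2  2  2  0  0  0  0  0
P-positions are exactly the n with G(n) = 0.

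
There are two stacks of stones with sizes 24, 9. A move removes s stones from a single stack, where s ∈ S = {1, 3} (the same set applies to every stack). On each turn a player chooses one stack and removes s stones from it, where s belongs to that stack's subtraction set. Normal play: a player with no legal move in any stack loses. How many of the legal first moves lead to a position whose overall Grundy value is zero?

4

All stacks use S = {1, 3}:
G(0) = 0
G(1) = mex{0} = 1
G(2) = mex{1} = 0
G(3) = mex{0,0} = 1
G(4) = mex{1,1} = 0
G(5) = mex{0,0} = 1
G(6) = mex{1,1} = 0
G(7) = mex{0,0} = 1
G(8) = mex{1,1} = 0
G(9) = mex{0,0} = 1
G(10) = mex{1,1} = 0
G(11) = mex{0,0} = 1
G(12) = mex{1,1} = 0
G(13) = mex{0,0} = 1
G(14) = mex{1,1} = 0
G(15) = mex{0,0} = 1
G(16) = mex{1,1} = 0
G(17) = mex{0,0} = 1
G(18) = mex{1,1} = 0
G(19) = mex{0,0} = 1
G(20) = mex{1,1} = 0
G(21) = mex{0,0} = 1
G(22) = mex{1,1} = 0
G(23) = mex{0,0} = 1
G(24) = mex{1,1} = 0
Stack A: G(24) = 0.
Stack B: G(9) = 1.
Combined Grundy value = 0 ⊕ 1 = 1.
A winning move leaves total XOR = 0, i.e. changes one component's Grundy value g to g ⊕ X where X is the current total.
Stack A: need g' = 0⊕1 = 1. Options: 24−1→G=1, 24−3→G=1. Hits: 2.
Stack B: need g' = 1⊕1 = 0. Options: 9−1→G=0, 9−3→G=0. Hits: 2.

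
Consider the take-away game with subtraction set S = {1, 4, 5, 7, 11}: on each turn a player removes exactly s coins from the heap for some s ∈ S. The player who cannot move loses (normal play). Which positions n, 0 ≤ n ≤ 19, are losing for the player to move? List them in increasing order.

0, 2, 8, 10, 16, 18

n :  0  1  2  3  4  5  6  7  8  9 10 11 12 13 14 15 16 17 18 19
G :  0  1  0  1  2  3  2  3  0  1  0  1  2  3  2  3  0  1  0  1
P-positions are exactly the n with G(n) = 0.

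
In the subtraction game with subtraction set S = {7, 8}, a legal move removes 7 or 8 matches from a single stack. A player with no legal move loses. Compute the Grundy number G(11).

G(0) = 0
G(1) = mex{} = 0
G(2) = mex{} = 0
G(3) = mex{} = 0
G(4) = mex{} = 0
G(5) = mex{} = 0
G(6) = mex{} = 0
G(7) = mex{0} = 1
G(8) = mex{0,0} = 1
G(9) = mex{0,0} = 1
G(10) = mex{0,0} = 1
G(11) = mex{0,0} = 1

1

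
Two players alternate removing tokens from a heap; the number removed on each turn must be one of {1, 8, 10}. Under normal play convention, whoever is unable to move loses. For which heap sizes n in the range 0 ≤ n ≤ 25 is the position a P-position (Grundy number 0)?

G(0) = 0
G(1) = mex{0} = 1
G(2) = mex{1} = 0
G(3) = mex{0} = 1
G(4) = mex{1} = 0
G(5) = mex{0} = 1
G(6) = mex{1} = 0
G(7) = mex{0} = 1
G(8) = mex{1,0} = 2
G(9) = mex{2,1} = 0
G(10) = mex{0,0,0} = 1
G(11) = mex{1,1,1} = 0
G(12) = mex{0,0,0} = 1
G(13) = mex{1,1,1} = 0
G(14) = mex{0,0,0} = 1
G(15) = mex{1,1,1} = 0
G(16) = mex{0,2,0} = 1
G(17) = mex{1,0,1} = 2
G(18) = mex{2,1,2} = 0
G(19) = mex{0,0,0} = 1
G(20) = mex{1,1,1} = 0
G(21) = mex{0,0,0} = 1
G(22) = mex{1,1,1} = 0
G(23) = mex{0,0,0} = 1
G(24) = mex{1,1,1} = 0
G(25) = mex{0,2,0} = 1
P-positions are exactly the n with G(n) = 0.

0, 2, 4, 6, 9, 11, 13, 15, 18, 20, 22, 24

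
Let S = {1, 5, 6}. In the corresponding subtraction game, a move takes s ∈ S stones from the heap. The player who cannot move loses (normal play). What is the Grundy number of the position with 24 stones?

n :  0  1  2  3  4  5  6  7  8  9 10 11 12 13 14 15 16 17 18 19 20 21 22 23 24
G :  0  1  0  1  0  1  2  3  2  3  2  0  1  0  1  0  1  2  3  2  3  2  0  1  0

0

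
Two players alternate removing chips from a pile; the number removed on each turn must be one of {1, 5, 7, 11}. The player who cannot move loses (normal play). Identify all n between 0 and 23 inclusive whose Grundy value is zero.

0, 2, 4, 6, 8, 10, 12, 14, 16, 18, 20, 22

G(0) = 0
G(1) = mex{0} = 1
G(2) = mex{1} = 0
G(3) = mex{0} = 1
G(4) = mex{1} = 0
G(5) = mex{0,0} = 1
G(6) = mex{1,1} = 0
G(7) = mex{0,0,0} = 1
G(8) = mex{1,1,1} = 0
G(9) = mex{0,0,0} = 1
G(10) = mex{1,1,1} = 0
G(11) = mex{0,0,0,0} = 1
G(12) = mex{1,1,1,1} = 0
G(13) = mex{0,0,0,0} = 1
G(14) = mex{1,1,1,1} = 0
G(15) = mex{0,0,0,0} = 1
G(16) = mex{1,1,1,1} = 0
G(17) = mex{0,0,0,0} = 1
G(18) = mex{1,1,1,1} = 0
G(19) = mex{0,0,0,0} = 1
G(20) = mex{1,1,1,1} = 0
G(21) = mex{0,0,0,0} = 1
G(22) = mex{1,1,1,1} = 0
G(23) = mex{0,0,0,0} = 1
P-positions are exactly the n with G(n) = 0.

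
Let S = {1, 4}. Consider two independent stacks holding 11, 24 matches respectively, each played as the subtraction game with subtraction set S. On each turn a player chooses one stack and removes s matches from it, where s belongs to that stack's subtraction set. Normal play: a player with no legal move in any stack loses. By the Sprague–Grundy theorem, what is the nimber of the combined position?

All stacks use S = {1, 4}:
G(0) = 0
G(1) = mex{0} = 1
G(2) = mex{1} = 0
G(3) = mex{0} = 1
G(4) = mex{1,0} = 2
G(5) = mex{2,1} = 0
G(6) = mex{0,0} = 1
G(7) = mex{1,1} = 0
G(8) = mex{0,2} = 1
G(9) = mex{1,0} = 2
G(10) = mex{2,1} = 0
G(11) = mex{0,0} = 1
G(12) = mex{1,1} = 0
G(13) = mex{0,2} = 1
G(14) = mex{1,0} = 2
G(15) = mex{2,1} = 0
G(16) = mex{0,0} = 1
G(17) = mex{1,1} = 0
G(18) = mex{0,2} = 1
G(19) = mex{1,0} = 2
G(20) = mex{2,1} = 0
G(21) = mex{0,0} = 1
G(22) = mex{1,1} = 0
G(23) = mex{0,2} = 1
G(24) = mex{1,0} = 2
Stack A: G(11) = 1.
Stack B: G(24) = 2.
Combined Grundy value = 1 ⊕ 2 = 3.

3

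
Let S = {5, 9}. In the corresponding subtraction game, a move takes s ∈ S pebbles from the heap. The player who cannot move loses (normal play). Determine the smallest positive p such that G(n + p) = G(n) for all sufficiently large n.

14

G(0) = 0
G(1) = mex{} = 0
G(2) = mex{} = 0
G(3) = mex{} = 0
G(4) = mex{} = 0
G(5) = mex{0} = 1
G(6) = mex{0} = 1
G(7) = mex{0} = 1
G(8) = mex{0} = 1
G(9) = mex{0,0} = 1
G(10) = mex{1,0} = 2
G(11) = mex{1,0} = 2
G(12) = mex{1,0} = 2
G(13) = mex{1,0} = 2
G(14) = mex{1,1} = 0
G(15) = mex{2,1} = 0
G(16) = mex{2,1} = 0
G(17) = mex{2,1} = 0
G(18) = mex{2,1} = 0
G(19) = mex{0,2} = 1
G(20) = mex{0,2} = 1
G(21) = mex{0,2} = 1
G(22) = mex{0,2} = 1
G(23) = mex{0,0} = 1
G(24) = mex{1,0} = 2
G(25) = mex{1,0} = 2
G(26) = mex{1,0} = 2
G(27) = mex{1,0} = 2
G(28) = mex{1,1} = 0
G(29) = mex{2,1} = 0
G(n+14) = G(n) holds for n = 0,…,8 (a full window of length max(S) = 9), so the sequence is purely periodic with period 14.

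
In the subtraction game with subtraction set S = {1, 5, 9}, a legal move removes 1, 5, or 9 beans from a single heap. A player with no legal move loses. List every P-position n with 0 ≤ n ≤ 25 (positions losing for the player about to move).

G(0) = 0
G(1) = mex{0} = 1
G(2) = mex{1} = 0
G(3) = mex{0} = 1
G(4) = mex{1} = 0
G(5) = mex{0,0} = 1
G(6) = mex{1,1} = 0
G(7) = mex{0,0} = 1
G(8) = mex{1,1} = 0
G(9) = mex{0,0,0} = 1
G(10) = mex{1,1,1} = 0
G(11) = mex{0,0,0} = 1
G(12) = mex{1,1,1} = 0
G(13) = mex{0,0,0} = 1
G(14) = mex{1,1,1} = 0
G(15) = mex{0,0,0} = 1
G(16) = mex{1,1,1} = 0
G(17) = mex{0,0,0} = 1
G(18) = mex{1,1,1} = 0
G(19) = mex{0,0,0} = 1
G(20) = mex{1,1,1} = 0
G(21) = mex{0,0,0} = 1
G(22) = mex{1,1,1} = 0
G(23) = mex{0,0,0} = 1
G(24) = mex{1,1,1} = 0
G(25) = mex{0,0,0} = 1
P-positions are exactly the n with G(n) = 0.

0, 2, 4, 6, 8, 10, 12, 14, 16, 18, 20, 22, 24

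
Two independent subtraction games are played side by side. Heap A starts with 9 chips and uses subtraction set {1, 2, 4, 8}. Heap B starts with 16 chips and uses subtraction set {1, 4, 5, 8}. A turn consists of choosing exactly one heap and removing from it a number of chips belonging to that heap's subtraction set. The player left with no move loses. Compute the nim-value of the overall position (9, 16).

3

Heap A, S = {1, 2, 4, 8}:
n : 0 1 2 3 4 5 6 7 8 9
G : 0 1 2 0 1 2 0 1 2 0
G_A(9) = 0.
Heap B, S = {1, 4, 5, 8}:
n :  0  1  2  3  4  5  6  7  8  9 10 11 12 13 14 15 16
G :  0  1  0  1  2  3  2  3  4  0  1  0  1  2  3  2  3
G_B(16) = 3.
Combined Grundy value = 0 ⊕ 3 = 3.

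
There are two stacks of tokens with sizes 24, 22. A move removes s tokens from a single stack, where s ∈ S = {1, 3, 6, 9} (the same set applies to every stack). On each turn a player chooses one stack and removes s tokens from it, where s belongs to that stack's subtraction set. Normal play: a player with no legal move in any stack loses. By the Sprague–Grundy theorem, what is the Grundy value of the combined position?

All stacks use S = {1, 3, 6, 9}:
n :  0  1  2  3  4  5  6  7  8  9 10 11 12 13 14 15 16 17 18 19 20 21 22 23 24
G :  0  1  0  1  0  1  2  3  2  3  2  3  0  1  0  1  0  1  2  3  2  3  2  3  0
Stack A: G(24) = 0.
Stack B: G(22) = 2.
Combined Grundy value = 0 ⊕ 2 = 2.

2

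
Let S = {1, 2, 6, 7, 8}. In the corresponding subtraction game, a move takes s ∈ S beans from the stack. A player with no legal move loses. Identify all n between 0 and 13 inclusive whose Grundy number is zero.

n :  0  1  2  3  4  5  6  7  8  9 10 11 12 13
G :  0  1  2  0  1  2  3  4  5  3  4  5  0  1
P-positions are exactly the n with G(n) = 0.

0, 3, 12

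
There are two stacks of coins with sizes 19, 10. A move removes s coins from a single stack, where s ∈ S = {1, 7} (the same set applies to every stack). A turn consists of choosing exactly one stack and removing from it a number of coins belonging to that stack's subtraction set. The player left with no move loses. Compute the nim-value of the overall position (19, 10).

All stacks use S = {1, 7}:
n :  0  1  2  3  4  5  6  7  8  9 10 11 12 13 14 15 16 17 18 19
G :  0  1  0  1  0  1  0  1  0  1  0  1  0  1  0  1  0  1  0  1
Stack A: G(19) = 1.
Stack B: G(10) = 0.
Combined Grundy value = 1 ⊕ 0 = 1.

1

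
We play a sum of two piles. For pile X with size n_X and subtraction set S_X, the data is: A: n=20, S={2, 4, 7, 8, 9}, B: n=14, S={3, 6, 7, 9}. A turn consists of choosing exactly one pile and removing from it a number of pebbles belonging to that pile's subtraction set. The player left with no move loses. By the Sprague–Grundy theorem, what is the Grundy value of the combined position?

4

Pile A, S = {2, 4, 7, 8, 9}:
n :  0  1  2  3  4  5  6  7  8  9 10 11 12 13 14 15 16 17 18 19 20
G :  0  0  1  1  2  2  0  3  1  4  2  0  0  1  1  2  2  0  3  1  4
G_A(20) = 4.
Pile B, S = {3, 6, 7, 9}:
G(0) = 0
G(1) = mex{} = 0
G(2) = mex{} = 0
G(3) = mex{0} = 1
G(4) = mex{0} = 1
G(5) = mex{0} = 1
G(6) = mex{1,0} = 2
G(7) = mex{1,0,0} = 2
G(8) = mex{1,0,0} = 2
G(9) = mex{2,1,0,0} = 3
G(10) = mex{2,1,1,0} = 3
G(11) = mex{2,1,1,0} = 3
G(12) = mex{3,2,1,1} = 0
G(13) = mex{3,2,2,1} = 0
G(14) = mex{3,2,2,1} = 0
G_B(14) = 0.
Combined Grundy value = 4 ⊕ 0 = 4.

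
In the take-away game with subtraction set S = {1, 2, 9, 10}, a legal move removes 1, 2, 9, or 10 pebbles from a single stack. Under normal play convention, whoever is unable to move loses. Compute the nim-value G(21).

n :  0  1  2  3  4  5  6  7  8  9 10 11 12 13 14 15 16 17 18 19 20 21
G :  0  1  2  0  1  2  0  1  2  3  4  0  1  2  0  1  2  0  1  2  3  4

4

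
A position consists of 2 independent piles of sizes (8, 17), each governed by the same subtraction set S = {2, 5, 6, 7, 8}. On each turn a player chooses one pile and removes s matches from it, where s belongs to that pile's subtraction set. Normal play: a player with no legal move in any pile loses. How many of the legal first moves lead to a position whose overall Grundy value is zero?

All piles use S = {2, 5, 6, 7, 8}:
n :  0  1  2  3  4  5  6  7  8  9 10 11 12 13 14 15 16 17
G :  0  0  1  1  0  2  1  3  2  2  3  3  4  0  0  1  1  0
Pile A: G(8) = 2.
Pile B: G(17) = 0.
Combined Grundy value = 2 ⊕ 0 = 2.
A winning move leaves total XOR = 0, i.e. changes one component's Grundy value g to g ⊕ X where X is the current total.
Pile A: need g' = 2⊕2 = 0. Options: 8−2→G=1, 8−5→G=1, 8−6→G=1, 8−7→G=0, 8−8→G=0. Hits: 2.
Pile B: need g' = 0⊕2 = 2. Options: 17−2→G=1, 17−5→G=4, 17−6→G=3, 17−7→G=3, 17−8→G=2. Hits: 1.

3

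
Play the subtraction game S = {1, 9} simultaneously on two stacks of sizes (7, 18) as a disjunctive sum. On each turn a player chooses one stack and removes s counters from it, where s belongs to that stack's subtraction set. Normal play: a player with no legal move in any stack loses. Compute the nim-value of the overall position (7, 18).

All stacks use S = {1, 9}:
G(0) = 0
G(1) = mex{0} = 1
G(2) = mex{1} = 0
G(3) = mex{0} = 1
G(4) = mex{1} = 0
G(5) = mex{0} = 1
G(6) = mex{1} = 0
G(7) = mex{0} = 1
G(8) = mex{1} = 0
G(9) = mex{0,0} = 1
G(10) = mex{1,1} = 0
G(11) = mex{0,0} = 1
G(12) = mex{1,1} = 0
G(13) = mex{0,0} = 1
G(14) = mex{1,1} = 0
G(15) = mex{0,0} = 1
G(16) = mex{1,1} = 0
G(17) = mex{0,0} = 1
G(18) = mex{1,1} = 0
Stack A: G(7) = 1.
Stack B: G(18) = 0.
Combined Grundy value = 1 ⊕ 0 = 1.

1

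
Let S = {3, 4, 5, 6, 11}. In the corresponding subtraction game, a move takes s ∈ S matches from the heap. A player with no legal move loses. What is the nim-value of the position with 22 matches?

1

G(0) = 0
G(1) = mex{} = 0
G(2) = mex{} = 0
G(3) = mex{0} = 1
G(4) = mex{0,0} = 1
G(5) = mex{0,0,0} = 1
G(6) = mex{1,0,0,0} = 2
G(7) = mex{1,1,0,0} = 2
G(8) = mex{1,1,1,0} = 2
G(9) = mex{2,1,1,1} = 0
G(10) = mex{2,2,1,1} = 0
G(11) = mex{2,2,2,1,0} = 3
G(12) = mex{0,2,2,2,0} = 1
G(13) = mex{0,0,2,2,0} = 1
G(14) = mex{3,0,0,2,1} = 4
G(15) = mex{1,3,0,0,1} = 2
G(16) = mex{1,1,3,0,1} = 2
G(17) = mex{4,1,1,3,2} = 0
G(18) = mex{2,4,1,1,2} = 0
G(19) = mex{2,2,4,1,2} = 0
G(20) = mex{0,2,2,4,0} = 1
G(21) = mex{0,0,2,2,0} = 1
G(22) = mex{0,0,0,2,3} = 1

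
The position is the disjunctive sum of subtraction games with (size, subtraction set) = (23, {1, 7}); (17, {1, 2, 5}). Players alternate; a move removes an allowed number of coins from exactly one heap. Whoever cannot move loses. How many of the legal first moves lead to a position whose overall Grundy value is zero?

Heap A, S = {1, 7}:
n :  0  1  2  3  4  5  6  7  8  9 10 11 12 13 14 15 16 17 18 19 20 21 22 23
G :  0  1  0  1  0  1  0  1  0  1  0  1  0  1  0  1  0  1  0  1  0  1  0  1
G_A(23) = 1.
Heap B, S = {1, 2, 5}:
G(0) = 0
G(1) = mex{0} = 1
G(2) = mex{1,0} = 2
G(3) = mex{2,1} = 0
G(4) = mex{0,2} = 1
G(5) = mex{1,0,0} = 2
G(6) = mex{2,1,1} = 0
G(7) = mex{0,2,2} = 1
G(8) = mex{1,0,0} = 2
G(9) = mex{2,1,1} = 0
G(10) = mex{0,2,2} = 1
G(11) = mex{1,0,0} = 2
G(12) = mex{2,1,1} = 0
G(13) = mex{0,2,2} = 1
G(14) = mex{1,0,0} = 2
G(15) = mex{2,1,1} = 0
G(16) = mex{0,2,2} = 1
G(17) = mex{1,0,0} = 2
G_B(17) = 2.
Combined Grundy value = 1 ⊕ 2 = 3.
A winning move leaves total XOR = 0, i.e. changes one component's Grundy value g to g ⊕ X where X is the current total.
Heap A: need g' = 1⊕3 = 2. Options: 23−1→G=0, 23−7→G=0. Hits: 0.
Heap B: need g' = 2⊕3 = 1. Options: 17−1→G=1, 17−2→G=0, 17−5→G=0. Hits: 1.

1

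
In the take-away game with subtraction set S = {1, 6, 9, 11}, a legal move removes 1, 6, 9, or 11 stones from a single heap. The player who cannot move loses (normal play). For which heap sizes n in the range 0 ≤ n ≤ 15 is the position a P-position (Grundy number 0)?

0, 2, 4, 7, 12, 14

G(0) = 0
G(1) = mex{0} = 1
G(2) = mex{1} = 0
G(3) = mex{0} = 1
G(4) = mex{1} = 0
G(5) = mex{0} = 1
G(6) = mex{1,0} = 2
G(7) = mex{2,1} = 0
G(8) = mex{0,0} = 1
G(9) = mex{1,1,0} = 2
G(10) = mex{2,0,1} = 3
G(11) = mex{3,1,0,0} = 2
G(12) = mex{2,2,1,1} = 0
G(13) = mex{0,0,0,0} = 1
G(14) = mex{1,1,1,1} = 0
G(15) = mex{0,2,2,0} = 1
P-positions are exactly the n with G(n) = 0.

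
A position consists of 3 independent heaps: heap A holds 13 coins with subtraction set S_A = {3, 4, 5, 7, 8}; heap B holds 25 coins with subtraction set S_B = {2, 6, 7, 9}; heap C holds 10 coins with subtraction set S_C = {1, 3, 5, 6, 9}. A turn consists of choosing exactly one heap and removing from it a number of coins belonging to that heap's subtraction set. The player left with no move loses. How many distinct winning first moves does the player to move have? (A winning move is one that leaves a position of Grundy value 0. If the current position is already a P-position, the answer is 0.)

Heap A, S = {3, 4, 5, 7, 8}:
n :  0  1  2  3  4  5  6  7  8  9 10 11 12 13
G :  0  0  0  1  1  1  2  2  2  3  3  0  0  0
G_A(13) = 0.
Heap B, S = {2, 6, 7, 9}:
G(0) = 0
G(1) = mex{} = 0
G(2) = mex{0} = 1
G(3) = mex{0} = 1
G(4) = mex{1} = 0
G(5) = mex{1} = 0
G(6) = mex{0,0} = 1
G(7) = mex{0,0,0} = 1
G(8) = mex{1,1,0} = 2
G(9) = mex{1,1,1,0} = 2
G(10) = mex{2,0,1,0} = 3
G(11) = mex{2,0,0,1} = 3
G(12) = mex{3,1,0,1} = 2
G(13) = mex{3,1,1,0} = 2
G(14) = mex{2,2,1,0} = 3
G(15) = mex{2,2,2,1} = 0
G(16) = mex{3,3,2,1} = 0
G(17) = mex{0,3,3,2} = 1
G(18) = mex{0,2,3,2} = 1
G(19) = mex{1,2,2,3} = 0
G(20) = mex{1,3,2,3} = 0
G(21) = mex{0,0,3,2} = 1
G(22) = mex{0,0,0,2} = 1
G(23) = mex{1,1,0,3} = 2
G(24) = mex{1,1,1,0} = 2
G(25) = mex{2,0,1,0} = 3
G_B(25) = 3.
Heap C, S = {1, 3, 5, 6, 9}:
G(0) = 0
G(1) = mex{0} = 1
G(2) = mex{1} = 0
G(3) = mex{0,0} = 1
G(4) = mex{1,1} = 0
G(5) = mex{0,0,0} = 1
G(6) = mex{1,1,1,0} = 2
G(7) = mex{2,0,0,1} = 3
G(8) = mex{3,1,1,0} = 2
G(9) = mex{2,2,0,1,0} = 3
G(10) = mex{3,3,1,0,1} = 2
G_C(10) = 2.
Combined Grundy value = 0 ⊕ 3 ⊕ 2 = 1.
A winning move leaves total XOR = 0, i.e. changes one component's Grundy value g to g ⊕ X where X is the current total.
Heap A: need g' = 0⊕1 = 1. Options: 13−3→G=3, 13−4→G=3, 13−5→G=2, 13−7→G=2, 13−8→G=1. Hits: 1.
Heap B: need g' = 3⊕1 = 2. Options: 25−2→G=2, 25−6→G=0, 25−7→G=1, 25−9→G=0. Hits: 1.
Heap C: need g' = 2⊕1 = 3. Options: 10−1→G=3, 10−3→G=3, 10−5→G=1, 10−6→G=0, 10−9→G=1. Hits: 2.

4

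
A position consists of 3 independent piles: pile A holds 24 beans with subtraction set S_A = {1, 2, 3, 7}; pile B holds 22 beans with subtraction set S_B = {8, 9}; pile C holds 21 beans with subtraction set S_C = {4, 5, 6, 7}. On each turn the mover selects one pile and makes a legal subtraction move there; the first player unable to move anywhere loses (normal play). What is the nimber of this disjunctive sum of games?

Pile A, S = {1, 2, 3, 7}:
G(0) = 0
G(1) = mex{0} = 1
G(2) = mex{1,0} = 2
G(3) = mex{2,1,0} = 3
G(4) = mex{3,2,1} = 0
G(5) = mex{0,3,2} = 1
G(6) = mex{1,0,3} = 2
G(7) = mex{2,1,0,0} = 3
G(8) = mex{3,2,1,1} = 0
G(9) = mex{0,3,2,2} = 1
G(10) = mex{1,0,3,3} = 2
G(11) = mex{2,1,0,0} = 3
G(12) = mex{3,2,1,1} = 0
G(13) = mex{0,3,2,2} = 1
G(14) = mex{1,0,3,3} = 2
G(15) = mex{2,1,0,0} = 3
G(16) = mex{3,2,1,1} = 0
G(17) = mex{0,3,2,2} = 1
G(18) = mex{1,0,3,3} = 2
G(19) = mex{2,1,0,0} = 3
G(20) = mex{3,2,1,1} = 0
G(21) = mex{0,3,2,2} = 1
G(22) = mex{1,0,3,3} = 2
G(23) = mex{2,1,0,0} = 3
G(24) = mex{3,2,1,1} = 0
G_A(24) = 0.
Pile B, S = {8, 9}:
G(0) = 0
G(1) = mex{} = 0
G(2) = mex{} = 0
G(3) = mex{} = 0
G(4) = mex{} = 0
G(5) = mex{} = 0
G(6) = mex{} = 0
G(7) = mex{} = 0
G(8) = mex{0} = 1
G(9) = mex{0,0} = 1
G(10) = mex{0,0} = 1
G(11) = mex{0,0} = 1
G(12) = mex{0,0} = 1
G(13) = mex{0,0} = 1
G(14) = mex{0,0} = 1
G(15) = mex{0,0} = 1
G(16) = mex{1,0} = 2
G(17) = mex{1,1} = 0
G(18) = mex{1,1} = 0
G(19) = mex{1,1} = 0
G(20) = mex{1,1} = 0
G(21) = mex{1,1} = 0
G(22) = mex{1,1} = 0
G_B(22) = 0.
Pile C, S = {4, 5, 6, 7}:
n :  0  1  2  3  4  5  6  7  8  9 10 11 12 13 14 15 16 17 18 19 20 21
G :  0  0  0  0  1  1  1  1  2  2  2  0  0  0  0  1  1  1  1  2  2  2
G_C(21) = 2.
Combined Grundy value = 0 ⊕ 0 ⊕ 2 = 2.

2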